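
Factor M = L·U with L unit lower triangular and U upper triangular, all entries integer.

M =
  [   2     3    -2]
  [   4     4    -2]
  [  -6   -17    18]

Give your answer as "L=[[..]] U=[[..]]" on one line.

  row1 -= 2·row0 → [0,-2,2]
  row2 -= -3·row0 → [0,-8,12]
  row2 -= 4·row1 → [0,0,4]

L=[[1,0,0],[2,1,0],[-3,4,1]] U=[[2,3,-2],[0,-2,2],[0,0,4]]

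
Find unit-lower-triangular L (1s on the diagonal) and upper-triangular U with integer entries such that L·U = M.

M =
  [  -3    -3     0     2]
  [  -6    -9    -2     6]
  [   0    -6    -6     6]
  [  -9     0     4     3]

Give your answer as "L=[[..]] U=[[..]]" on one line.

L=[[1,0,0,0],[2,1,0,0],[0,2,1,0],[3,-3,1,1]] U=[[-3,-3,0,2],[0,-3,-2,2],[0,0,-2,2],[0,0,0,1]]

  r1 -= 2·r0 → [0,-3,-2,2]
  r2 -= 0·r0 → [0,-6,-6,6]
  r3 -= 3·r0 → [0,9,4,-3]
  r2 -= 2·r1 → [0,0,-2,2]
  r3 -= -3·r1 → [0,0,-2,3]
  r3 -= 1·r2 → [0,0,0,1]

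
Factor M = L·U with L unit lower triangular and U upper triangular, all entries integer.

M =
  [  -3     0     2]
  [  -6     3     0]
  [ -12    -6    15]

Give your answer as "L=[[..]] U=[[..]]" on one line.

  row1 -= 2·row0 → [0,3,-4]
  row2 -= 4·row0 → [0,-6,7]
  row2 -= -2·row1 → [0,0,-1]

L=[[1,0,0],[2,1,0],[4,-2,1]] U=[[-3,0,2],[0,3,-4],[0,0,-1]]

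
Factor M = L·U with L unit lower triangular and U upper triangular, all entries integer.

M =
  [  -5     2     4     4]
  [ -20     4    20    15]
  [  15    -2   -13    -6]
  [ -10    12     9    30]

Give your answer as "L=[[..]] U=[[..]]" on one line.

  r1 -= 4·r0 → [0,-4,4,-1]
  r2 -= -3·r0 → [0,4,-1,6]
  r3 -= 2·r0 → [0,8,1,22]
  r2 -= -1·r1 → [0,0,3,5]
  r3 -= -2·r1 → [0,0,9,20]
  r3 -= 3·r2 → [0,0,0,5]

L=[[1,0,0,0],[4,1,0,0],[-3,-1,1,0],[2,-2,3,1]] U=[[-5,2,4,4],[0,-4,4,-1],[0,0,3,5],[0,0,0,5]]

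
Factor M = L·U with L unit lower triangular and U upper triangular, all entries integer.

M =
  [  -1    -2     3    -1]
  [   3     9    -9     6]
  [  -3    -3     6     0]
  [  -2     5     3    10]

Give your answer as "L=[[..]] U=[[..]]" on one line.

L=[[1,0,0,0],[-3,1,0,0],[3,1,1,0],[2,3,1,1]] U=[[-1,-2,3,-1],[0,3,0,3],[0,0,-3,0],[0,0,0,3]]

  r1 -= -3·r0 → [0,3,0,3]
  r2 -= 3·r0 → [0,3,-3,3]
  r3 -= 2·r0 → [0,9,-3,12]
  r2 -= 1·r1 → [0,0,-3,0]
  r3 -= 3·r1 → [0,0,-3,3]
  r3 -= 1·r2 → [0,0,0,3]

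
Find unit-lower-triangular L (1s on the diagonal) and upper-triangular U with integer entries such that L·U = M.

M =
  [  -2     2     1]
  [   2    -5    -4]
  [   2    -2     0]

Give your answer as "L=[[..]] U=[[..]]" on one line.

L=[[1,0,0],[-1,1,0],[-1,0,1]] U=[[-2,2,1],[0,-3,-3],[0,0,1]]

  row1 -= -1·row0 → [0,-3,-3]
  row2 -= -1·row0 → [0,0,1]
  row2 -= 0·row1 → [0,0,1]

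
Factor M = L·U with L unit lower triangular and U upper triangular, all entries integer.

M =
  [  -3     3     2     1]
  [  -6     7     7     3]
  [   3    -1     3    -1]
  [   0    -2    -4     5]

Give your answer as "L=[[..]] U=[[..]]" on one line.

  row1 -= 2·row0 → [0,1,3,1]
  row2 -= -1·row0 → [0,2,5,0]
  row3 -= 0·row0 → [0,-2,-4,5]
  row2 -= 2·row1 → [0,0,-1,-2]
  row3 -= -2·row1 → [0,0,2,7]
  row3 -= -2·row2 → [0,0,0,3]

L=[[1,0,0,0],[2,1,0,0],[-1,2,1,0],[0,-2,-2,1]] U=[[-3,3,2,1],[0,1,3,1],[0,0,-1,-2],[0,0,0,3]]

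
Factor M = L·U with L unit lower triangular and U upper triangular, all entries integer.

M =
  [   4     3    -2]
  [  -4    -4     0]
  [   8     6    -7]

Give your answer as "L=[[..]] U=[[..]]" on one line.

  R1 -= -1·R0 → [0,-1,-2]
  R2 -= 2·R0 → [0,0,-3]
  R2 -= 0·R1 → [0,0,-3]

L=[[1,0,0],[-1,1,0],[2,0,1]] U=[[4,3,-2],[0,-1,-2],[0,0,-3]]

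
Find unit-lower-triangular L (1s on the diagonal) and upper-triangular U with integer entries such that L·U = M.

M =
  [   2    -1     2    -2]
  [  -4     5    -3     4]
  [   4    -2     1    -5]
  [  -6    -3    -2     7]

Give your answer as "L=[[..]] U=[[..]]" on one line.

  row1 -= -2·row0 → [0,3,1,0]
  row2 -= 2·row0 → [0,0,-3,-1]
  row3 -= -3·row0 → [0,-6,4,1]
  row2 -= 0·row1 → [0,0,-3,-1]
  row3 -= -2·row1 → [0,0,6,1]
  row3 -= -2·row2 → [0,0,0,-1]

L=[[1,0,0,0],[-2,1,0,0],[2,0,1,0],[-3,-2,-2,1]] U=[[2,-1,2,-2],[0,3,1,0],[0,0,-3,-1],[0,0,0,-1]]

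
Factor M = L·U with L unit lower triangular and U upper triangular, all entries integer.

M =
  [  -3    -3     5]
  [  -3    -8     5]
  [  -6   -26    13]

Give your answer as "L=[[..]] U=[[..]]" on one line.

L=[[1,0,0],[1,1,0],[2,4,1]] U=[[-3,-3,5],[0,-5,0],[0,0,3]]

  r1 -= 1·r0 → [0,-5,0]
  r2 -= 2·r0 → [0,-20,3]
  r2 -= 4·r1 → [0,0,3]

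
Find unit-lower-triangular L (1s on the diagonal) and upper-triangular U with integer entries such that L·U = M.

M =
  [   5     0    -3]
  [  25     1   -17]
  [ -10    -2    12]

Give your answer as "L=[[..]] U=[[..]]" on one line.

  row1 -= 5·row0 → [0,1,-2]
  row2 -= -2·row0 → [0,-2,6]
  row2 -= -2·row1 → [0,0,2]

L=[[1,0,0],[5,1,0],[-2,-2,1]] U=[[5,0,-3],[0,1,-2],[0,0,2]]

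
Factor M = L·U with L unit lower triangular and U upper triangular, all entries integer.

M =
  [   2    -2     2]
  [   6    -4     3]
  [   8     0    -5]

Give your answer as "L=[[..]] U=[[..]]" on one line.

L=[[1,0,0],[3,1,0],[4,4,1]] U=[[2,-2,2],[0,2,-3],[0,0,-1]]

  R1 -= 3·R0 → [0,2,-3]
  R2 -= 4·R0 → [0,8,-13]
  R2 -= 4·R1 → [0,0,-1]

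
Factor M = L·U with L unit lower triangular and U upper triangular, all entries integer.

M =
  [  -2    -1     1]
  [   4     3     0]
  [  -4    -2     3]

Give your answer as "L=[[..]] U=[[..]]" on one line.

L=[[1,0,0],[-2,1,0],[2,0,1]] U=[[-2,-1,1],[0,1,2],[0,0,1]]

  R1 -= -2·R0 → [0,1,2]
  R2 -= 2·R0 → [0,0,1]
  R2 -= 0·R1 → [0,0,1]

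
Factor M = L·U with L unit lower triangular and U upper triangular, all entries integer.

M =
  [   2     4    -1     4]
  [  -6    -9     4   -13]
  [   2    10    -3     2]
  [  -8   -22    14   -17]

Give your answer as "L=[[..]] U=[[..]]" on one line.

  R1 -= -3·R0 → [0,3,1,-1]
  R2 -= 1·R0 → [0,6,-2,-2]
  R3 -= -4·R0 → [0,-6,10,-1]
  R2 -= 2·R1 → [0,0,-4,0]
  R3 -= -2·R1 → [0,0,12,-3]
  R3 -= -3·R2 → [0,0,0,-3]

L=[[1,0,0,0],[-3,1,0,0],[1,2,1,0],[-4,-2,-3,1]] U=[[2,4,-1,4],[0,3,1,-1],[0,0,-4,0],[0,0,0,-3]]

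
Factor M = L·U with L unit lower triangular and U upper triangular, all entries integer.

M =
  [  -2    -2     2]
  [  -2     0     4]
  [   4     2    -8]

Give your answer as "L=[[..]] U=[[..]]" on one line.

  row1 -= 1·row0 → [0,2,2]
  row2 -= -2·row0 → [0,-2,-4]
  row2 -= -1·row1 → [0,0,-2]

L=[[1,0,0],[1,1,0],[-2,-1,1]] U=[[-2,-2,2],[0,2,2],[0,0,-2]]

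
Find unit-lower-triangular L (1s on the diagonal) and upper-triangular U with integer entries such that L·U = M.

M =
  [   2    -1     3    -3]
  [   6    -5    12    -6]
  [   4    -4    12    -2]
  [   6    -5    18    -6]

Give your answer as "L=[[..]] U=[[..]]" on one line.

L=[[1,0,0,0],[3,1,0,0],[2,1,1,0],[3,1,2,1]] U=[[2,-1,3,-3],[0,-2,3,3],[0,0,3,1],[0,0,0,-2]]

  r1 -= 3·r0 → [0,-2,3,3]
  r2 -= 2·r0 → [0,-2,6,4]
  r3 -= 3·r0 → [0,-2,9,3]
  r2 -= 1·r1 → [0,0,3,1]
  r3 -= 1·r1 → [0,0,6,0]
  r3 -= 2·r2 → [0,0,0,-2]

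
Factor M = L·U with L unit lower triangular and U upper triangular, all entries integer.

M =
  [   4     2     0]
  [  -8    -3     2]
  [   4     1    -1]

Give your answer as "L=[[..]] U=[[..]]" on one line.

  R1 -= -2·R0 → [0,1,2]
  R2 -= 1·R0 → [0,-1,-1]
  R2 -= -1·R1 → [0,0,1]

L=[[1,0,0],[-2,1,0],[1,-1,1]] U=[[4,2,0],[0,1,2],[0,0,1]]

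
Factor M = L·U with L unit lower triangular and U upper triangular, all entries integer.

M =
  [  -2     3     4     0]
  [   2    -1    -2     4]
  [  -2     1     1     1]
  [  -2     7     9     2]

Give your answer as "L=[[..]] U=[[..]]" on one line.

  R1 -= -1·R0 → [0,2,2,4]
  R2 -= 1·R0 → [0,-2,-3,1]
  R3 -= 1·R0 → [0,4,5,2]
  R2 -= -1·R1 → [0,0,-1,5]
  R3 -= 2·R1 → [0,0,1,-6]
  R3 -= -1·R2 → [0,0,0,-1]

L=[[1,0,0,0],[-1,1,0,0],[1,-1,1,0],[1,2,-1,1]] U=[[-2,3,4,0],[0,2,2,4],[0,0,-1,5],[0,0,0,-1]]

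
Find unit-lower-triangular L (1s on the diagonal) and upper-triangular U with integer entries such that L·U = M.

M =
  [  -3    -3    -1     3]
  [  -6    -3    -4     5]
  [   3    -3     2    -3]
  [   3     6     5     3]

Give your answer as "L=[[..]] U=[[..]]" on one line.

  R1 -= 2·R0 → [0,3,-2,-1]
  R2 -= -1·R0 → [0,-6,1,0]
  R3 -= -1·R0 → [0,3,4,6]
  R2 -= -2·R1 → [0,0,-3,-2]
  R3 -= 1·R1 → [0,0,6,7]
  R3 -= -2·R2 → [0,0,0,3]

L=[[1,0,0,0],[2,1,0,0],[-1,-2,1,0],[-1,1,-2,1]] U=[[-3,-3,-1,3],[0,3,-2,-1],[0,0,-3,-2],[0,0,0,3]]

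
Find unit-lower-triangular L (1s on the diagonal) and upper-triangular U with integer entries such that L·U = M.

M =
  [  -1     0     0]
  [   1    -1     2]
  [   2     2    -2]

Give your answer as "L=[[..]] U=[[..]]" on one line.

L=[[1,0,0],[-1,1,0],[-2,-2,1]] U=[[-1,0,0],[0,-1,2],[0,0,2]]

  row1 -= -1·row0 → [0,-1,2]
  row2 -= -2·row0 → [0,2,-2]
  row2 -= -2·row1 → [0,0,2]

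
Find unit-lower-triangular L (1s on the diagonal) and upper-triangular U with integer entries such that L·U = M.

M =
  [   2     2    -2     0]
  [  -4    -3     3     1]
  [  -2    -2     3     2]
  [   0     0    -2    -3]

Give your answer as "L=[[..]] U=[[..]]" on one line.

  row1 -= -2·row0 → [0,1,-1,1]
  row2 -= -1·row0 → [0,0,1,2]
  row3 -= 0·row0 → [0,0,-2,-3]
  row2 -= 0·row1 → [0,0,1,2]
  row3 -= 0·row1 → [0,0,-2,-3]
  row3 -= -2·row2 → [0,0,0,1]

L=[[1,0,0,0],[-2,1,0,0],[-1,0,1,0],[0,0,-2,1]] U=[[2,2,-2,0],[0,1,-1,1],[0,0,1,2],[0,0,0,1]]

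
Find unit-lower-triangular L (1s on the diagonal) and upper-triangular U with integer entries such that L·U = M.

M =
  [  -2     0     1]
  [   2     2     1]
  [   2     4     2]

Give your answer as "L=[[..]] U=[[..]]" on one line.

L=[[1,0,0],[-1,1,0],[-1,2,1]] U=[[-2,0,1],[0,2,2],[0,0,-1]]

  row1 -= -1·row0 → [0,2,2]
  row2 -= -1·row0 → [0,4,3]
  row2 -= 2·row1 → [0,0,-1]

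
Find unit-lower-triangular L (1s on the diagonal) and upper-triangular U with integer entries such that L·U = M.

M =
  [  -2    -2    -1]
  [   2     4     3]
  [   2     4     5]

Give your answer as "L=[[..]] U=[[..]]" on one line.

L=[[1,0,0],[-1,1,0],[-1,1,1]] U=[[-2,-2,-1],[0,2,2],[0,0,2]]

  row1 -= -1·row0 → [0,2,2]
  row2 -= -1·row0 → [0,2,4]
  row2 -= 1·row1 → [0,0,2]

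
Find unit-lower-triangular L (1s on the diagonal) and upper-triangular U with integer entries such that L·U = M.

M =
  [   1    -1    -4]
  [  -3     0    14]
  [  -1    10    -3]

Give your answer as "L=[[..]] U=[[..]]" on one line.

L=[[1,0,0],[-3,1,0],[-1,-3,1]] U=[[1,-1,-4],[0,-3,2],[0,0,-1]]

  r1 -= -3·r0 → [0,-3,2]
  r2 -= -1·r0 → [0,9,-7]
  r2 -= -3·r1 → [0,0,-1]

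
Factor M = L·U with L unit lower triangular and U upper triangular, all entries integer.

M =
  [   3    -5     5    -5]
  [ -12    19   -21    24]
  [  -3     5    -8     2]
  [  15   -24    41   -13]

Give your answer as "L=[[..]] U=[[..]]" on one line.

L=[[1,0,0,0],[-4,1,0,0],[-1,0,1,0],[5,-1,-5,1]] U=[[3,-5,5,-5],[0,-1,-1,4],[0,0,-3,-3],[0,0,0,1]]

  R1 -= -4·R0 → [0,-1,-1,4]
  R2 -= -1·R0 → [0,0,-3,-3]
  R3 -= 5·R0 → [0,1,16,12]
  R2 -= 0·R1 → [0,0,-3,-3]
  R3 -= -1·R1 → [0,0,15,16]
  R3 -= -5·R2 → [0,0,0,1]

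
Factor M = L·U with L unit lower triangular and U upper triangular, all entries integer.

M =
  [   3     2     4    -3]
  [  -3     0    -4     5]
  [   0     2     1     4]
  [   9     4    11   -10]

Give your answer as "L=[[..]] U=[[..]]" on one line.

  row1 -= -1·row0 → [0,2,0,2]
  row2 -= 0·row0 → [0,2,1,4]
  row3 -= 3·row0 → [0,-2,-1,-1]
  row2 -= 1·row1 → [0,0,1,2]
  row3 -= -1·row1 → [0,0,-1,1]
  row3 -= -1·row2 → [0,0,0,3]

L=[[1,0,0,0],[-1,1,0,0],[0,1,1,0],[3,-1,-1,1]] U=[[3,2,4,-3],[0,2,0,2],[0,0,1,2],[0,0,0,3]]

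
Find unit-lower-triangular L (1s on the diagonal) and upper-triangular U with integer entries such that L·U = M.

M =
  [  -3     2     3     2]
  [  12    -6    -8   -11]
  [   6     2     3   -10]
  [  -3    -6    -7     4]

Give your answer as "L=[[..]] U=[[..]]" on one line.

L=[[1,0,0,0],[-4,1,0,0],[-2,3,1,0],[1,-4,-2,1]] U=[[-3,2,3,2],[0,2,4,-3],[0,0,-3,3],[0,0,0,-4]]

  row1 -= -4·row0 → [0,2,4,-3]
  row2 -= -2·row0 → [0,6,9,-6]
  row3 -= 1·row0 → [0,-8,-10,2]
  row2 -= 3·row1 → [0,0,-3,3]
  row3 -= -4·row1 → [0,0,6,-10]
  row3 -= -2·row2 → [0,0,0,-4]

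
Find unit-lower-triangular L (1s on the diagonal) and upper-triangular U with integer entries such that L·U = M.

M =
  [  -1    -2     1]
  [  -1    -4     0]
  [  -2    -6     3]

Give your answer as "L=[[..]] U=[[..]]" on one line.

  r1 -= 1·r0 → [0,-2,-1]
  r2 -= 2·r0 → [0,-2,1]
  r2 -= 1·r1 → [0,0,2]

L=[[1,0,0],[1,1,0],[2,1,1]] U=[[-1,-2,1],[0,-2,-1],[0,0,2]]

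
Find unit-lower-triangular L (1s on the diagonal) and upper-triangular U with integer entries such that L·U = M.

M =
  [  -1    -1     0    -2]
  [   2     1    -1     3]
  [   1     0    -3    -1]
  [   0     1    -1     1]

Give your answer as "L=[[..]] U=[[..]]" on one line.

  r1 -= -2·r0 → [0,-1,-1,-1]
  r2 -= -1·r0 → [0,-1,-3,-3]
  r3 -= 0·r0 → [0,1,-1,1]
  r2 -= 1·r1 → [0,0,-2,-2]
  r3 -= -1·r1 → [0,0,-2,0]
  r3 -= 1·r2 → [0,0,0,2]

L=[[1,0,0,0],[-2,1,0,0],[-1,1,1,0],[0,-1,1,1]] U=[[-1,-1,0,-2],[0,-1,-1,-1],[0,0,-2,-2],[0,0,0,2]]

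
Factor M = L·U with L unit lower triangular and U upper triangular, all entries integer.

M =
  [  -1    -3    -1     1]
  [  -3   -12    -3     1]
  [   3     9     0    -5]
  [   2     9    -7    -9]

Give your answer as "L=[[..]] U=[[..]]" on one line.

  row1 -= 3·row0 → [0,-3,0,-2]
  row2 -= -3·row0 → [0,0,-3,-2]
  row3 -= -2·row0 → [0,3,-9,-7]
  row2 -= 0·row1 → [0,0,-3,-2]
  row3 -= -1·row1 → [0,0,-9,-9]
  row3 -= 3·row2 → [0,0,0,-3]

L=[[1,0,0,0],[3,1,0,0],[-3,0,1,0],[-2,-1,3,1]] U=[[-1,-3,-1,1],[0,-3,0,-2],[0,0,-3,-2],[0,0,0,-3]]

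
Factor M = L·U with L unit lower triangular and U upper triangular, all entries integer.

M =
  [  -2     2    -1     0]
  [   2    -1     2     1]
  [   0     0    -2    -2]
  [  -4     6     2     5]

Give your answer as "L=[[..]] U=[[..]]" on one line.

L=[[1,0,0,0],[-1,1,0,0],[0,0,1,0],[2,2,-1,1]] U=[[-2,2,-1,0],[0,1,1,1],[0,0,-2,-2],[0,0,0,1]]

  R1 -= -1·R0 → [0,1,1,1]
  R2 -= 0·R0 → [0,0,-2,-2]
  R3 -= 2·R0 → [0,2,4,5]
  R2 -= 0·R1 → [0,0,-2,-2]
  R3 -= 2·R1 → [0,0,2,3]
  R3 -= -1·R2 → [0,0,0,1]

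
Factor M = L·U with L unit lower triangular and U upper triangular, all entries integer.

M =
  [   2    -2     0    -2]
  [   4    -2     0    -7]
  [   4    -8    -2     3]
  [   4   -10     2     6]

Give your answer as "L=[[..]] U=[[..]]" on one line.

  row1 -= 2·row0 → [0,2,0,-3]
  row2 -= 2·row0 → [0,-4,-2,7]
  row3 -= 2·row0 → [0,-6,2,10]
  row2 -= -2·row1 → [0,0,-2,1]
  row3 -= -3·row1 → [0,0,2,1]
  row3 -= -1·row2 → [0,0,0,2]

L=[[1,0,0,0],[2,1,0,0],[2,-2,1,0],[2,-3,-1,1]] U=[[2,-2,0,-2],[0,2,0,-3],[0,0,-2,1],[0,0,0,2]]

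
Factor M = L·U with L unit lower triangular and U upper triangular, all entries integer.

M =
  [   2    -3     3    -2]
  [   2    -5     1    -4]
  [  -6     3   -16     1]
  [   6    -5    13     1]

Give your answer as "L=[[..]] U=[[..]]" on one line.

  r1 -= 1·r0 → [0,-2,-2,-2]
  r2 -= -3·r0 → [0,-6,-7,-5]
  r3 -= 3·r0 → [0,4,4,7]
  r2 -= 3·r1 → [0,0,-1,1]
  r3 -= -2·r1 → [0,0,0,3]
  r3 -= 0·r2 → [0,0,0,3]

L=[[1,0,0,0],[1,1,0,0],[-3,3,1,0],[3,-2,0,1]] U=[[2,-3,3,-2],[0,-2,-2,-2],[0,0,-1,1],[0,0,0,3]]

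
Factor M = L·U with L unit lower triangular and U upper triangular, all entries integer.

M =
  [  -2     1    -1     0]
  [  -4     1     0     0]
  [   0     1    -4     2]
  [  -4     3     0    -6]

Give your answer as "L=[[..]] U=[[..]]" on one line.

L=[[1,0,0,0],[2,1,0,0],[0,-1,1,0],[2,-1,-2,1]] U=[[-2,1,-1,0],[0,-1,2,0],[0,0,-2,2],[0,0,0,-2]]

  r1 -= 2·r0 → [0,-1,2,0]
  r2 -= 0·r0 → [0,1,-4,2]
  r3 -= 2·r0 → [0,1,2,-6]
  r2 -= -1·r1 → [0,0,-2,2]
  r3 -= -1·r1 → [0,0,4,-6]
  r3 -= -2·r2 → [0,0,0,-2]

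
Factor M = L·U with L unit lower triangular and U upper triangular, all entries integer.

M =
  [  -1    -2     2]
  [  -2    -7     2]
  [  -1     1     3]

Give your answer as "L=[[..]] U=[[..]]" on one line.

L=[[1,0,0],[2,1,0],[1,-1,1]] U=[[-1,-2,2],[0,-3,-2],[0,0,-1]]

  R1 -= 2·R0 → [0,-3,-2]
  R2 -= 1·R0 → [0,3,1]
  R2 -= -1·R1 → [0,0,-1]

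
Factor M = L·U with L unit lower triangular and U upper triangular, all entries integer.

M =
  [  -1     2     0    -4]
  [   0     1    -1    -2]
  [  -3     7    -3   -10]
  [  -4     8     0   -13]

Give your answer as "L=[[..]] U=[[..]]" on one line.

  r1 -= 0·r0 → [0,1,-1,-2]
  r2 -= 3·r0 → [0,1,-3,2]
  r3 -= 4·r0 → [0,0,0,3]
  r2 -= 1·r1 → [0,0,-2,4]
  r3 -= 0·r1 → [0,0,0,3]
  r3 -= 0·r2 → [0,0,0,3]

L=[[1,0,0,0],[0,1,0,0],[3,1,1,0],[4,0,0,1]] U=[[-1,2,0,-4],[0,1,-1,-2],[0,0,-2,4],[0,0,0,3]]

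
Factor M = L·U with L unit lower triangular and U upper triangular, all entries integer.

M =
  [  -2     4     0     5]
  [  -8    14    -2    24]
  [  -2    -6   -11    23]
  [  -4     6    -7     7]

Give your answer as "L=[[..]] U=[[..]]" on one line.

L=[[1,0,0,0],[4,1,0,0],[1,5,1,0],[2,1,5,1]] U=[[-2,4,0,5],[0,-2,-2,4],[0,0,-1,-2],[0,0,0,3]]

  r1 -= 4·r0 → [0,-2,-2,4]
  r2 -= 1·r0 → [0,-10,-11,18]
  r3 -= 2·r0 → [0,-2,-7,-3]
  r2 -= 5·r1 → [0,0,-1,-2]
  r3 -= 1·r1 → [0,0,-5,-7]
  r3 -= 5·r2 → [0,0,0,3]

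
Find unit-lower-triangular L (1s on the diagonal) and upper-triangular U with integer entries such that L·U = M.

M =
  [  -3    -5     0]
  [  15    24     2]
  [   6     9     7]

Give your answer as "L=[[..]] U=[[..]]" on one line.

  r1 -= -5·r0 → [0,-1,2]
  r2 -= -2·r0 → [0,-1,7]
  r2 -= 1·r1 → [0,0,5]

L=[[1,0,0],[-5,1,0],[-2,1,1]] U=[[-3,-5,0],[0,-1,2],[0,0,5]]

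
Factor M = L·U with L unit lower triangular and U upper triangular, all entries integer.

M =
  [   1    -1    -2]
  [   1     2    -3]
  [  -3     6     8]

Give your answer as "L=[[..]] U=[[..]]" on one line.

L=[[1,0,0],[1,1,0],[-3,1,1]] U=[[1,-1,-2],[0,3,-1],[0,0,3]]

  r1 -= 1·r0 → [0,3,-1]
  r2 -= -3·r0 → [0,3,2]
  r2 -= 1·r1 → [0,0,3]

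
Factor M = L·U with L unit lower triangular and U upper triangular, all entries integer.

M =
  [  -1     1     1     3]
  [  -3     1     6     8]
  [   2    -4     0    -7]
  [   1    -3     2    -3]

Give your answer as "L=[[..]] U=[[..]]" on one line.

L=[[1,0,0,0],[3,1,0,0],[-2,1,1,0],[-1,1,0,1]] U=[[-1,1,1,3],[0,-2,3,-1],[0,0,-1,0],[0,0,0,1]]

  r1 -= 3·r0 → [0,-2,3,-1]
  r2 -= -2·r0 → [0,-2,2,-1]
  r3 -= -1·r0 → [0,-2,3,0]
  r2 -= 1·r1 → [0,0,-1,0]
  r3 -= 1·r1 → [0,0,0,1]
  r3 -= 0·r2 → [0,0,0,1]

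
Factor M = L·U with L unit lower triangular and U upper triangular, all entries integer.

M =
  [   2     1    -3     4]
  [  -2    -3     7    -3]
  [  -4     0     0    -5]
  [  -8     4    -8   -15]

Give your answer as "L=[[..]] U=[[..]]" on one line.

  R1 -= -1·R0 → [0,-2,4,1]
  R2 -= -2·R0 → [0,2,-6,3]
  R3 -= -4·R0 → [0,8,-20,1]
  R2 -= -1·R1 → [0,0,-2,4]
  R3 -= -4·R1 → [0,0,-4,5]
  R3 -= 2·R2 → [0,0,0,-3]

L=[[1,0,0,0],[-1,1,0,0],[-2,-1,1,0],[-4,-4,2,1]] U=[[2,1,-3,4],[0,-2,4,1],[0,0,-2,4],[0,0,0,-3]]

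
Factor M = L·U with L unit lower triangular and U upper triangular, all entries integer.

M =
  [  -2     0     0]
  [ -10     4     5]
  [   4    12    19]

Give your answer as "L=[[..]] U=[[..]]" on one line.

L=[[1,0,0],[5,1,0],[-2,3,1]] U=[[-2,0,0],[0,4,5],[0,0,4]]

  row1 -= 5·row0 → [0,4,5]
  row2 -= -2·row0 → [0,12,19]
  row2 -= 3·row1 → [0,0,4]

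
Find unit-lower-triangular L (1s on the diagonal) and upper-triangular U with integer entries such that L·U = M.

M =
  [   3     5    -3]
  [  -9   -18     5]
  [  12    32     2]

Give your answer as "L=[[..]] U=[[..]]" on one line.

  r1 -= -3·r0 → [0,-3,-4]
  r2 -= 4·r0 → [0,12,14]
  r2 -= -4·r1 → [0,0,-2]

L=[[1,0,0],[-3,1,0],[4,-4,1]] U=[[3,5,-3],[0,-3,-4],[0,0,-2]]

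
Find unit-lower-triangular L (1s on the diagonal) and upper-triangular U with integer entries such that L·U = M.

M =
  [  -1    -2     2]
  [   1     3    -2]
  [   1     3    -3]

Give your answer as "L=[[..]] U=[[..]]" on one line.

L=[[1,0,0],[-1,1,0],[-1,1,1]] U=[[-1,-2,2],[0,1,0],[0,0,-1]]

  row1 -= -1·row0 → [0,1,0]
  row2 -= -1·row0 → [0,1,-1]
  row2 -= 1·row1 → [0,0,-1]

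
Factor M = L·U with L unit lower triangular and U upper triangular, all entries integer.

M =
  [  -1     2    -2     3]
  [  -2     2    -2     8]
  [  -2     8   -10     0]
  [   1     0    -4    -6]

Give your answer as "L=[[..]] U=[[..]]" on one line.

  r1 -= 2·r0 → [0,-2,2,2]
  r2 -= 2·r0 → [0,4,-6,-6]
  r3 -= -1·r0 → [0,2,-6,-3]
  r2 -= -2·r1 → [0,0,-2,-2]
  r3 -= -1·r1 → [0,0,-4,-1]
  r3 -= 2·r2 → [0,0,0,3]

L=[[1,0,0,0],[2,1,0,0],[2,-2,1,0],[-1,-1,2,1]] U=[[-1,2,-2,3],[0,-2,2,2],[0,0,-2,-2],[0,0,0,3]]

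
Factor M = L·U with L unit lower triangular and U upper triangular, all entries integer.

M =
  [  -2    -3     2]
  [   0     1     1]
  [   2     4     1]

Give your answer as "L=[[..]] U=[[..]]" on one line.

  r1 -= 0·r0 → [0,1,1]
  r2 -= -1·r0 → [0,1,3]
  r2 -= 1·r1 → [0,0,2]

L=[[1,0,0],[0,1,0],[-1,1,1]] U=[[-2,-3,2],[0,1,1],[0,0,2]]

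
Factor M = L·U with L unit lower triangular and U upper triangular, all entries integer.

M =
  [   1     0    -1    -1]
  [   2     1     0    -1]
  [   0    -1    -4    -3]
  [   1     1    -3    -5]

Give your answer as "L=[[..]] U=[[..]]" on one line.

  R1 -= 2·R0 → [0,1,2,1]
  R2 -= 0·R0 → [0,-1,-4,-3]
  R3 -= 1·R0 → [0,1,-2,-4]
  R2 -= -1·R1 → [0,0,-2,-2]
  R3 -= 1·R1 → [0,0,-4,-5]
  R3 -= 2·R2 → [0,0,0,-1]

L=[[1,0,0,0],[2,1,0,0],[0,-1,1,0],[1,1,2,1]] U=[[1,0,-1,-1],[0,1,2,1],[0,0,-2,-2],[0,0,0,-1]]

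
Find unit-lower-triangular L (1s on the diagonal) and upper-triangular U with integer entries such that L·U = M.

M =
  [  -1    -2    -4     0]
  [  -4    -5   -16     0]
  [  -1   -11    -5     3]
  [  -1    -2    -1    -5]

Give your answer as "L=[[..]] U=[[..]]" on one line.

L=[[1,0,0,0],[4,1,0,0],[1,-3,1,0],[1,0,-3,1]] U=[[-1,-2,-4,0],[0,3,0,0],[0,0,-1,3],[0,0,0,4]]

  r1 -= 4·r0 → [0,3,0,0]
  r2 -= 1·r0 → [0,-9,-1,3]
  r3 -= 1·r0 → [0,0,3,-5]
  r2 -= -3·r1 → [0,0,-1,3]
  r3 -= 0·r1 → [0,0,3,-5]
  r3 -= -3·r2 → [0,0,0,4]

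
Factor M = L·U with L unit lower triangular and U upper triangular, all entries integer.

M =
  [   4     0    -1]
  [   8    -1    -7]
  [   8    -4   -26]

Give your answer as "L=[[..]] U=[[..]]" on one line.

L=[[1,0,0],[2,1,0],[2,4,1]] U=[[4,0,-1],[0,-1,-5],[0,0,-4]]

  R1 -= 2·R0 → [0,-1,-5]
  R2 -= 2·R0 → [0,-4,-24]
  R2 -= 4·R1 → [0,0,-4]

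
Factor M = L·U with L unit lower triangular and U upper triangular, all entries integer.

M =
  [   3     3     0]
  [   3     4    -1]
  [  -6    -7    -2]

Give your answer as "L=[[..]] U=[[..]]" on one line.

L=[[1,0,0],[1,1,0],[-2,-1,1]] U=[[3,3,0],[0,1,-1],[0,0,-3]]

  row1 -= 1·row0 → [0,1,-1]
  row2 -= -2·row0 → [0,-1,-2]
  row2 -= -1·row1 → [0,0,-3]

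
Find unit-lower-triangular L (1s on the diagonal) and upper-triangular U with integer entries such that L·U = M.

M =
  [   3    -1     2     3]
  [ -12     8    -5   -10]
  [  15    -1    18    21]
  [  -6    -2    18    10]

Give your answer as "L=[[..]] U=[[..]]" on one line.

L=[[1,0,0,0],[-4,1,0,0],[5,1,1,0],[-2,-1,5,1]] U=[[3,-1,2,3],[0,4,3,2],[0,0,5,4],[0,0,0,-2]]

  row1 -= -4·row0 → [0,4,3,2]
  row2 -= 5·row0 → [0,4,8,6]
  row3 -= -2·row0 → [0,-4,22,16]
  row2 -= 1·row1 → [0,0,5,4]
  row3 -= -1·row1 → [0,0,25,18]
  row3 -= 5·row2 → [0,0,0,-2]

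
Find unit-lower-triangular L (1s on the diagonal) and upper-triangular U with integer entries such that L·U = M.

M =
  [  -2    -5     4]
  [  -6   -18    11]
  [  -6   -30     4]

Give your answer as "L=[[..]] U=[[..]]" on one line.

  r1 -= 3·r0 → [0,-3,-1]
  r2 -= 3·r0 → [0,-15,-8]
  r2 -= 5·r1 → [0,0,-3]

L=[[1,0,0],[3,1,0],[3,5,1]] U=[[-2,-5,4],[0,-3,-1],[0,0,-3]]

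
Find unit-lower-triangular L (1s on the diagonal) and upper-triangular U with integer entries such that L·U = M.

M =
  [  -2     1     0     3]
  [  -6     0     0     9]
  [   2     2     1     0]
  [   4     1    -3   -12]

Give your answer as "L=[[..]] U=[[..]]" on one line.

L=[[1,0,0,0],[3,1,0,0],[-1,-1,1,0],[-2,-1,-3,1]] U=[[-2,1,0,3],[0,-3,0,0],[0,0,1,3],[0,0,0,3]]

  r1 -= 3·r0 → [0,-3,0,0]
  r2 -= -1·r0 → [0,3,1,3]
  r3 -= -2·r0 → [0,3,-3,-6]
  r2 -= -1·r1 → [0,0,1,3]
  r3 -= -1·r1 → [0,0,-3,-6]
  r3 -= -3·r2 → [0,0,0,3]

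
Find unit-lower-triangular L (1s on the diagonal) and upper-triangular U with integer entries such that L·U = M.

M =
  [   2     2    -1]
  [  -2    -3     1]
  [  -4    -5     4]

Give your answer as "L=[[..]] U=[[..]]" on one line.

  row1 -= -1·row0 → [0,-1,0]
  row2 -= -2·row0 → [0,-1,2]
  row2 -= 1·row1 → [0,0,2]

L=[[1,0,0],[-1,1,0],[-2,1,1]] U=[[2,2,-1],[0,-1,0],[0,0,2]]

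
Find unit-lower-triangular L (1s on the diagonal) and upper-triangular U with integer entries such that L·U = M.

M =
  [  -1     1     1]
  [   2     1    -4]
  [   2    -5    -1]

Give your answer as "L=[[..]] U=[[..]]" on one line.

L=[[1,0,0],[-2,1,0],[-2,-1,1]] U=[[-1,1,1],[0,3,-2],[0,0,-1]]

  r1 -= -2·r0 → [0,3,-2]
  r2 -= -2·r0 → [0,-3,1]
  r2 -= -1·r1 → [0,0,-1]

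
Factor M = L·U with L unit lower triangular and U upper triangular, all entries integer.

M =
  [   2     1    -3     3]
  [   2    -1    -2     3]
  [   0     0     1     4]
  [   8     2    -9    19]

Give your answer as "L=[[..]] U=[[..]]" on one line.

L=[[1,0,0,0],[1,1,0,0],[0,0,1,0],[4,1,2,1]] U=[[2,1,-3,3],[0,-2,1,0],[0,0,1,4],[0,0,0,-1]]

  row1 -= 1·row0 → [0,-2,1,0]
  row2 -= 0·row0 → [0,0,1,4]
  row3 -= 4·row0 → [0,-2,3,7]
  row2 -= 0·row1 → [0,0,1,4]
  row3 -= 1·row1 → [0,0,2,7]
  row3 -= 2·row2 → [0,0,0,-1]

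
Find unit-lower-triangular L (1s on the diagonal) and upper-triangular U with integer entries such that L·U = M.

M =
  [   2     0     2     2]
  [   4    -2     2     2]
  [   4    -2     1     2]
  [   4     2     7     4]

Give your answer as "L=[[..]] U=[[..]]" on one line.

  r1 -= 2·r0 → [0,-2,-2,-2]
  r2 -= 2·r0 → [0,-2,-3,-2]
  r3 -= 2·r0 → [0,2,3,0]
  r2 -= 1·r1 → [0,0,-1,0]
  r3 -= -1·r1 → [0,0,1,-2]
  r3 -= -1·r2 → [0,0,0,-2]

L=[[1,0,0,0],[2,1,0,0],[2,1,1,0],[2,-1,-1,1]] U=[[2,0,2,2],[0,-2,-2,-2],[0,0,-1,0],[0,0,0,-2]]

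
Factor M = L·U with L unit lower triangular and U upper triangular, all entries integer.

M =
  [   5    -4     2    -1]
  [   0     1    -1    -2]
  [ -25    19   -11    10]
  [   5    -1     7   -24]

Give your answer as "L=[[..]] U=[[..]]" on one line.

  row1 -= 0·row0 → [0,1,-1,-2]
  row2 -= -5·row0 → [0,-1,-1,5]
  row3 -= 1·row0 → [0,3,5,-23]
  row2 -= -1·row1 → [0,0,-2,3]
  row3 -= 3·row1 → [0,0,8,-17]
  row3 -= -4·row2 → [0,0,0,-5]

L=[[1,0,0,0],[0,1,0,0],[-5,-1,1,0],[1,3,-4,1]] U=[[5,-4,2,-1],[0,1,-1,-2],[0,0,-2,3],[0,0,0,-5]]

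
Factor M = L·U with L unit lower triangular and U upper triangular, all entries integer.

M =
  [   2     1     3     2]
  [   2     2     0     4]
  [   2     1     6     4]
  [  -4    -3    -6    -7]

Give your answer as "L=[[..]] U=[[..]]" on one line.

L=[[1,0,0,0],[1,1,0,0],[1,0,1,0],[-2,-1,-1,1]] U=[[2,1,3,2],[0,1,-3,2],[0,0,3,2],[0,0,0,1]]

  r1 -= 1·r0 → [0,1,-3,2]
  r2 -= 1·r0 → [0,0,3,2]
  r3 -= -2·r0 → [0,-1,0,-3]
  r2 -= 0·r1 → [0,0,3,2]
  r3 -= -1·r1 → [0,0,-3,-1]
  r3 -= -1·r2 → [0,0,0,1]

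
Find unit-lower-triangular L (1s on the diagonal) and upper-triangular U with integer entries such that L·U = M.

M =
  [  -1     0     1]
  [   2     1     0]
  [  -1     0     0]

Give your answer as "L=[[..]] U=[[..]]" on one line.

  R1 -= -2·R0 → [0,1,2]
  R2 -= 1·R0 → [0,0,-1]
  R2 -= 0·R1 → [0,0,-1]

L=[[1,0,0],[-2,1,0],[1,0,1]] U=[[-1,0,1],[0,1,2],[0,0,-1]]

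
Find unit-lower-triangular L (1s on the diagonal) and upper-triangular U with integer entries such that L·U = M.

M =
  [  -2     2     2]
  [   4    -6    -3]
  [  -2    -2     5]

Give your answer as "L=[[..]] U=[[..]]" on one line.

  r1 -= -2·r0 → [0,-2,1]
  r2 -= 1·r0 → [0,-4,3]
  r2 -= 2·r1 → [0,0,1]

L=[[1,0,0],[-2,1,0],[1,2,1]] U=[[-2,2,2],[0,-2,1],[0,0,1]]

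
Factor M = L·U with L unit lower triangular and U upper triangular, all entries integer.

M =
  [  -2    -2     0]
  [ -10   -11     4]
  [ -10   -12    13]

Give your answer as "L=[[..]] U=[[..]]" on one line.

L=[[1,0,0],[5,1,0],[5,2,1]] U=[[-2,-2,0],[0,-1,4],[0,0,5]]

  R1 -= 5·R0 → [0,-1,4]
  R2 -= 5·R0 → [0,-2,13]
  R2 -= 2·R1 → [0,0,5]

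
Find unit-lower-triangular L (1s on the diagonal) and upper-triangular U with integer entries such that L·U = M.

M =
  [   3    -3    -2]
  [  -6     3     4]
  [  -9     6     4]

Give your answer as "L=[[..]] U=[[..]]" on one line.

  R1 -= -2·R0 → [0,-3,0]
  R2 -= -3·R0 → [0,-3,-2]
  R2 -= 1·R1 → [0,0,-2]

L=[[1,0,0],[-2,1,0],[-3,1,1]] U=[[3,-3,-2],[0,-3,0],[0,0,-2]]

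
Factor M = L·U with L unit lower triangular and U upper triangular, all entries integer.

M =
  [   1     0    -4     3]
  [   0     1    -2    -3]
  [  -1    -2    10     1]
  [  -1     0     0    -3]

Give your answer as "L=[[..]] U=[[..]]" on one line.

L=[[1,0,0,0],[0,1,0,0],[-1,-2,1,0],[-1,0,-2,1]] U=[[1,0,-4,3],[0,1,-2,-3],[0,0,2,-2],[0,0,0,-4]]

  row1 -= 0·row0 → [0,1,-2,-3]
  row2 -= -1·row0 → [0,-2,6,4]
  row3 -= -1·row0 → [0,0,-4,0]
  row2 -= -2·row1 → [0,0,2,-2]
  row3 -= 0·row1 → [0,0,-4,0]
  row3 -= -2·row2 → [0,0,0,-4]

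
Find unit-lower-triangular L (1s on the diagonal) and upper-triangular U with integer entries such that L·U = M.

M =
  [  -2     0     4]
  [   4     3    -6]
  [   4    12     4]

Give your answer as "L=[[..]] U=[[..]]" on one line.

L=[[1,0,0],[-2,1,0],[-2,4,1]] U=[[-2,0,4],[0,3,2],[0,0,4]]

  R1 -= -2·R0 → [0,3,2]
  R2 -= -2·R0 → [0,12,12]
  R2 -= 4·R1 → [0,0,4]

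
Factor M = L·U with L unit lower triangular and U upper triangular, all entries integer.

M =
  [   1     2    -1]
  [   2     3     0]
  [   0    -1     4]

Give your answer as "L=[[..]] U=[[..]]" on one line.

L=[[1,0,0],[2,1,0],[0,1,1]] U=[[1,2,-1],[0,-1,2],[0,0,2]]

  R1 -= 2·R0 → [0,-1,2]
  R2 -= 0·R0 → [0,-1,4]
  R2 -= 1·R1 → [0,0,2]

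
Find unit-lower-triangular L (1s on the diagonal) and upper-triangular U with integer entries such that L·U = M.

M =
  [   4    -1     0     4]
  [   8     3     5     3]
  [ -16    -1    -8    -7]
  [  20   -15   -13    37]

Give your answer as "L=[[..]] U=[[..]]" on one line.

L=[[1,0,0,0],[2,1,0,0],[-4,-1,1,0],[5,-2,1,1]] U=[[4,-1,0,4],[0,5,5,-5],[0,0,-3,4],[0,0,0,3]]

  R1 -= 2·R0 → [0,5,5,-5]
  R2 -= -4·R0 → [0,-5,-8,9]
  R3 -= 5·R0 → [0,-10,-13,17]
  R2 -= -1·R1 → [0,0,-3,4]
  R3 -= -2·R1 → [0,0,-3,7]
  R3 -= 1·R2 → [0,0,0,3]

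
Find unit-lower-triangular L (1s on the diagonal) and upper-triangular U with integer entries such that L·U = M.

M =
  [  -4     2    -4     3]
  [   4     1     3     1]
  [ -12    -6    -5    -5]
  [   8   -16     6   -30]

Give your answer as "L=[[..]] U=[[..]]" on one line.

L=[[1,0,0,0],[-1,1,0,0],[3,-4,1,0],[-2,-4,-2,1]] U=[[-4,2,-4,3],[0,3,-1,4],[0,0,3,2],[0,0,0,-4]]

  r1 -= -1·r0 → [0,3,-1,4]
  r2 -= 3·r0 → [0,-12,7,-14]
  r3 -= -2·r0 → [0,-12,-2,-24]
  r2 -= -4·r1 → [0,0,3,2]
  r3 -= -4·r1 → [0,0,-6,-8]
  r3 -= -2·r2 → [0,0,0,-4]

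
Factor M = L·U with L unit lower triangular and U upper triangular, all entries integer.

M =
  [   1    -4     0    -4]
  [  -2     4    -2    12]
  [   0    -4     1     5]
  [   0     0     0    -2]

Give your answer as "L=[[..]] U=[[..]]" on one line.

L=[[1,0,0,0],[-2,1,0,0],[0,1,1,0],[0,0,0,1]] U=[[1,-4,0,-4],[0,-4,-2,4],[0,0,3,1],[0,0,0,-2]]

  r1 -= -2·r0 → [0,-4,-2,4]
  r2 -= 0·r0 → [0,-4,1,5]
  r3 -= 0·r0 → [0,0,0,-2]
  r2 -= 1·r1 → [0,0,3,1]
  r3 -= 0·r1 → [0,0,0,-2]
  r3 -= 0·r2 → [0,0,0,-2]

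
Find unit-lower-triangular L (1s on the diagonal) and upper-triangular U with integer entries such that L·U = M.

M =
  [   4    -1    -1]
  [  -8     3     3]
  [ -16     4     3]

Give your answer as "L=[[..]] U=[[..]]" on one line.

  R1 -= -2·R0 → [0,1,1]
  R2 -= -4·R0 → [0,0,-1]
  R2 -= 0·R1 → [0,0,-1]

L=[[1,0,0],[-2,1,0],[-4,0,1]] U=[[4,-1,-1],[0,1,1],[0,0,-1]]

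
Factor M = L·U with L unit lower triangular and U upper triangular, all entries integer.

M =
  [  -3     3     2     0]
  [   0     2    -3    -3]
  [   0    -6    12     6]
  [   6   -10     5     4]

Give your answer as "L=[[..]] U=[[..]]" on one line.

  row1 -= 0·row0 → [0,2,-3,-3]
  row2 -= 0·row0 → [0,-6,12,6]
  row3 -= -2·row0 → [0,-4,9,4]
  row2 -= -3·row1 → [0,0,3,-3]
  row3 -= -2·row1 → [0,0,3,-2]
  row3 -= 1·row2 → [0,0,0,1]

L=[[1,0,0,0],[0,1,0,0],[0,-3,1,0],[-2,-2,1,1]] U=[[-3,3,2,0],[0,2,-3,-3],[0,0,3,-3],[0,0,0,1]]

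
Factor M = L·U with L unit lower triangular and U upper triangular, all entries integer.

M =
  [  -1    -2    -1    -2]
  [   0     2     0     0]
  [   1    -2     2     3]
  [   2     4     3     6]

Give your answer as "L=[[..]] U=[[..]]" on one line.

  r1 -= 0·r0 → [0,2,0,0]
  r2 -= -1·r0 → [0,-4,1,1]
  r3 -= -2·r0 → [0,0,1,2]
  r2 -= -2·r1 → [0,0,1,1]
  r3 -= 0·r1 → [0,0,1,2]
  r3 -= 1·r2 → [0,0,0,1]

L=[[1,0,0,0],[0,1,0,0],[-1,-2,1,0],[-2,0,1,1]] U=[[-1,-2,-1,-2],[0,2,0,0],[0,0,1,1],[0,0,0,1]]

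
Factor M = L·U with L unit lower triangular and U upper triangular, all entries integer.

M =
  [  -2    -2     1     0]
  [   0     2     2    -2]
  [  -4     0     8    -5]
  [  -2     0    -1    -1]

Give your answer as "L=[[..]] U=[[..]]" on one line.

  R1 -= 0·R0 → [0,2,2,-2]
  R2 -= 2·R0 → [0,4,6,-5]
  R3 -= 1·R0 → [0,2,-2,-1]
  R2 -= 2·R1 → [0,0,2,-1]
  R3 -= 1·R1 → [0,0,-4,1]
  R3 -= -2·R2 → [0,0,0,-1]

L=[[1,0,0,0],[0,1,0,0],[2,2,1,0],[1,1,-2,1]] U=[[-2,-2,1,0],[0,2,2,-2],[0,0,2,-1],[0,0,0,-1]]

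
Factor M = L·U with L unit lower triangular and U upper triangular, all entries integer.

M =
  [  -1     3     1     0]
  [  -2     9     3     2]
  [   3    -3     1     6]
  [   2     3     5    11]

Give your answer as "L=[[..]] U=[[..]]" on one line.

  r1 -= 2·r0 → [0,3,1,2]
  r2 -= -3·r0 → [0,6,4,6]
  r3 -= -2·r0 → [0,9,7,11]
  r2 -= 2·r1 → [0,0,2,2]
  r3 -= 3·r1 → [0,0,4,5]
  r3 -= 2·r2 → [0,0,0,1]

L=[[1,0,0,0],[2,1,0,0],[-3,2,1,0],[-2,3,2,1]] U=[[-1,3,1,0],[0,3,1,2],[0,0,2,2],[0,0,0,1]]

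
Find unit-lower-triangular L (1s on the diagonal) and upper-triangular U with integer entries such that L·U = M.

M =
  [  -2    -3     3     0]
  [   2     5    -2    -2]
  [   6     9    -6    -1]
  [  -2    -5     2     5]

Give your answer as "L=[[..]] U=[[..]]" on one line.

  R1 -= -1·R0 → [0,2,1,-2]
  R2 -= -3·R0 → [0,0,3,-1]
  R3 -= 1·R0 → [0,-2,-1,5]
  R2 -= 0·R1 → [0,0,3,-1]
  R3 -= -1·R1 → [0,0,0,3]
  R3 -= 0·R2 → [0,0,0,3]

L=[[1,0,0,0],[-1,1,0,0],[-3,0,1,0],[1,-1,0,1]] U=[[-2,-3,3,0],[0,2,1,-2],[0,0,3,-1],[0,0,0,3]]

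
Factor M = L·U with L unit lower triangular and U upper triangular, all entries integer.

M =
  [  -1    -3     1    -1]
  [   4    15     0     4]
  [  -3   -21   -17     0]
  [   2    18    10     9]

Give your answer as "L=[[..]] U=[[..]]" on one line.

L=[[1,0,0,0],[-4,1,0,0],[3,-4,1,0],[-2,4,1,1]] U=[[-1,-3,1,-1],[0,3,4,0],[0,0,-4,3],[0,0,0,4]]

  r1 -= -4·r0 → [0,3,4,0]
  r2 -= 3·r0 → [0,-12,-20,3]
  r3 -= -2·r0 → [0,12,12,7]
  r2 -= -4·r1 → [0,0,-4,3]
  r3 -= 4·r1 → [0,0,-4,7]
  r3 -= 1·r2 → [0,0,0,4]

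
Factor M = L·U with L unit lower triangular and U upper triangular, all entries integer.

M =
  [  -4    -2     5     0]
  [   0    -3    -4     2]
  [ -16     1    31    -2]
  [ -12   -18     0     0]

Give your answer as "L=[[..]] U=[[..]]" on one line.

  r1 -= 0·r0 → [0,-3,-4,2]
  r2 -= 4·r0 → [0,9,11,-2]
  r3 -= 3·r0 → [0,-12,-15,0]
  r2 -= -3·r1 → [0,0,-1,4]
  r3 -= 4·r1 → [0,0,1,-8]
  r3 -= -1·r2 → [0,0,0,-4]

L=[[1,0,0,0],[0,1,0,0],[4,-3,1,0],[3,4,-1,1]] U=[[-4,-2,5,0],[0,-3,-4,2],[0,0,-1,4],[0,0,0,-4]]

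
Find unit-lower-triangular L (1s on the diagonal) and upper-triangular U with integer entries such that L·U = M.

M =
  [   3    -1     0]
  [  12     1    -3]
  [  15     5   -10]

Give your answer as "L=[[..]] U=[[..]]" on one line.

  R1 -= 4·R0 → [0,5,-3]
  R2 -= 5·R0 → [0,10,-10]
  R2 -= 2·R1 → [0,0,-4]

L=[[1,0,0],[4,1,0],[5,2,1]] U=[[3,-1,0],[0,5,-3],[0,0,-4]]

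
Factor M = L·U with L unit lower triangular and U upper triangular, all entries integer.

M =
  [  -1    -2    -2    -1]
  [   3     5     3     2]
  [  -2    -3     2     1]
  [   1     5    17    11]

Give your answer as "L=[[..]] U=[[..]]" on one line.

  r1 -= -3·r0 → [0,-1,-3,-1]
  r2 -= 2·r0 → [0,1,6,3]
  r3 -= -1·r0 → [0,3,15,10]
  r2 -= -1·r1 → [0,0,3,2]
  r3 -= -3·r1 → [0,0,6,7]
  r3 -= 2·r2 → [0,0,0,3]

L=[[1,0,0,0],[-3,1,0,0],[2,-1,1,0],[-1,-3,2,1]] U=[[-1,-2,-2,-1],[0,-1,-3,-1],[0,0,3,2],[0,0,0,3]]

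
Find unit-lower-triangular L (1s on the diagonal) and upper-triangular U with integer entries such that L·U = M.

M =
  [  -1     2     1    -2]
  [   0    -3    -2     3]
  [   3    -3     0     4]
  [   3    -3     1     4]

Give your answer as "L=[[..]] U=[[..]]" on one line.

L=[[1,0,0,0],[0,1,0,0],[-3,-1,1,0],[-3,-1,2,1]] U=[[-1,2,1,-2],[0,-3,-2,3],[0,0,1,1],[0,0,0,-1]]

  r1 -= 0·r0 → [0,-3,-2,3]
  r2 -= -3·r0 → [0,3,3,-2]
  r3 -= -3·r0 → [0,3,4,-2]
  r2 -= -1·r1 → [0,0,1,1]
  r3 -= -1·r1 → [0,0,2,1]
  r3 -= 2·r2 → [0,0,0,-1]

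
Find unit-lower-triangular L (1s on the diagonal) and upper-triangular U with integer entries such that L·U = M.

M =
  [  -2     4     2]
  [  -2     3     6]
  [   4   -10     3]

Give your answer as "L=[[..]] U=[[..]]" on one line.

  row1 -= 1·row0 → [0,-1,4]
  row2 -= -2·row0 → [0,-2,7]
  row2 -= 2·row1 → [0,0,-1]

L=[[1,0,0],[1,1,0],[-2,2,1]] U=[[-2,4,2],[0,-1,4],[0,0,-1]]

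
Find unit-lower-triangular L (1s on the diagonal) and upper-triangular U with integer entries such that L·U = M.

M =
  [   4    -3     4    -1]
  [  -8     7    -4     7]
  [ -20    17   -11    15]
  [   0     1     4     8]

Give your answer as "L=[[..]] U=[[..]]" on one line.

  R1 -= -2·R0 → [0,1,4,5]
  R2 -= -5·R0 → [0,2,9,10]
  R3 -= 0·R0 → [0,1,4,8]
  R2 -= 2·R1 → [0,0,1,0]
  R3 -= 1·R1 → [0,0,0,3]
  R3 -= 0·R2 → [0,0,0,3]

L=[[1,0,0,0],[-2,1,0,0],[-5,2,1,0],[0,1,0,1]] U=[[4,-3,4,-1],[0,1,4,5],[0,0,1,0],[0,0,0,3]]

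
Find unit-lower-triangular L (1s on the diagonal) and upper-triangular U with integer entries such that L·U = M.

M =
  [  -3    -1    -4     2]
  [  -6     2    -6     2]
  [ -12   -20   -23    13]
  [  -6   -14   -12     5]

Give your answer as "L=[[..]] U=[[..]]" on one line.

  r1 -= 2·r0 → [0,4,2,-2]
  r2 -= 4·r0 → [0,-16,-7,5]
  r3 -= 2·r0 → [0,-12,-4,1]
  r2 -= -4·r1 → [0,0,1,-3]
  r3 -= -3·r1 → [0,0,2,-5]
  r3 -= 2·r2 → [0,0,0,1]

L=[[1,0,0,0],[2,1,0,0],[4,-4,1,0],[2,-3,2,1]] U=[[-3,-1,-4,2],[0,4,2,-2],[0,0,1,-3],[0,0,0,1]]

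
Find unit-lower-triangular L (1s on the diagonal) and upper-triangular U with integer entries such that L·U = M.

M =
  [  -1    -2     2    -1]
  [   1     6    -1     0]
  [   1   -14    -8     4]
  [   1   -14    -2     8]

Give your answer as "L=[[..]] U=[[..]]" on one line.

L=[[1,0,0,0],[-1,1,0,0],[-1,-4,1,0],[-1,-4,-2,1]] U=[[-1,-2,2,-1],[0,4,1,-1],[0,0,-2,-1],[0,0,0,1]]

  R1 -= -1·R0 → [0,4,1,-1]
  R2 -= -1·R0 → [0,-16,-6,3]
  R3 -= -1·R0 → [0,-16,0,7]
  R2 -= -4·R1 → [0,0,-2,-1]
  R3 -= -4·R1 → [0,0,4,3]
  R3 -= -2·R2 → [0,0,0,1]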